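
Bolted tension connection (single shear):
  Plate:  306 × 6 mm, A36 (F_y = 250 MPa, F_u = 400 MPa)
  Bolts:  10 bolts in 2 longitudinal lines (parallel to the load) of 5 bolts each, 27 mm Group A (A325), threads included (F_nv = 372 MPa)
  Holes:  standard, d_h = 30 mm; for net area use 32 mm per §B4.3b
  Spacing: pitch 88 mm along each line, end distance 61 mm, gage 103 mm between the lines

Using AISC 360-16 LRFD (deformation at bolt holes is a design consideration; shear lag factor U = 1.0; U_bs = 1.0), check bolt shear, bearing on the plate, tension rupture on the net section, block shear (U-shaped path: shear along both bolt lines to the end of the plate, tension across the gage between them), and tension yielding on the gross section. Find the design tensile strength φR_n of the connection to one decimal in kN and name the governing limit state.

413.1 kN (gross-section yield governs)

Bolt shear: A_b = π(27)²/4 = 572.56 mm². φR_n = 0.75 × 372 × 572.56 × 10 × 1 = 1597.4 kN.
Bearing (6 mm plate, F_u = 400 MPa): end bolts L_c = 61 − 30/2 = 46, R_n = min(1.2×46×6×400, 2.4×27×6×400) = 132.48 kN/bolt; interior L_c = 88 − 30 = 58, R_n = 155.52 kN/bolt. φR_n = 0.75 × (2×132.48 + 8×155.52) = 1131.8 kN.
Tension rupture (net): A_n = (306 − 2×32)×6 = 1452 mm² (U = 1.0, A_e = A_n). φR_n = 0.75 × 400 × 1452 = 435.6 kN.
Block shear: shear path 2×[61+4×88] = 2×413 mm, A_gv = 4956, A_nv = 2×(413 − 4.5×32)×6 = 3228 mm²; tension across gage: (103 − 1×32)×6 = 426 mm². R_n = min(0.6×400×3228, 0.6×250×4956) + 1.0×400×426 = min(774.72, 743.4) + 170.4 = 913.8 kN. φR_n = 0.75 × 913.8 = 685.4 kN.
Tension yield (gross): A_g = 306×6 = 1836 mm². φR_n = 0.90 × 250 × 1836 = 413.1 kN.
Governing: min(1597.4, 1131.8, 435.6, 685.4, 413.1) = 413.1 kN → gross-section yield.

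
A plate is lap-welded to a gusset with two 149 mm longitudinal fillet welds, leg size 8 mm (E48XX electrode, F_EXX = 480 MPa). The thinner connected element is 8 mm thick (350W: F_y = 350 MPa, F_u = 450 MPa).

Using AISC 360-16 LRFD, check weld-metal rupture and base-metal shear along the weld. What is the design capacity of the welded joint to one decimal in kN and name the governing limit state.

Weld metal: throat = 0.707×8 = 5.656 mm, L = 2×149 = 298 mm. φR_n = 0.75 × 0.6 × 480 × 5.656 × 298 = 364.1 kN.
Base metal shear (8 mm plate): yield φR_n = 1.0×0.6×350×8×298 = 500.6 kN; rupture φR_n = 0.75×0.6×450×8×298 = 482.8 kN; take 482.8 kN (rupture).
Governing: min(364.1, 482.8) = 364.1 kN → weld metal.

364.1 kN (weld metal governs)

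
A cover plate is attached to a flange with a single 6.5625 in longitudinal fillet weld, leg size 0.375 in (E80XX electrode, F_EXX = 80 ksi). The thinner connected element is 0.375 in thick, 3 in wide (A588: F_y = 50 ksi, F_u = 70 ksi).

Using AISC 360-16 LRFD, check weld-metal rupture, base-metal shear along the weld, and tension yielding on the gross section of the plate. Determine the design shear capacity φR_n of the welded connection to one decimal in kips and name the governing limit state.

50.6 kips (gross-section yield governs)

Weld metal: throat = 0.707×0.375 = 0.26513 in, L = 6.5625 in. φR_n = 0.75 × 0.6 × 80 × 0.26513 × 6.5625 = 62.6 kips.
Base metal shear (0.375 in plate): yield φR_n = 1.0×0.6×50×0.375×6.5625 = 73.8 kips; rupture φR_n = 0.75×0.6×70×0.375×6.5625 = 77.5 kips; take 73.8 kips (yield).
Tension yield (gross): A_g = 3×0.375 = 1.125 in². φR_n = 0.90 × 50 × 1.125 = 50.6 kips.
Governing: min(62.6, 73.8, 50.6) = 50.6 kips → gross-section yield.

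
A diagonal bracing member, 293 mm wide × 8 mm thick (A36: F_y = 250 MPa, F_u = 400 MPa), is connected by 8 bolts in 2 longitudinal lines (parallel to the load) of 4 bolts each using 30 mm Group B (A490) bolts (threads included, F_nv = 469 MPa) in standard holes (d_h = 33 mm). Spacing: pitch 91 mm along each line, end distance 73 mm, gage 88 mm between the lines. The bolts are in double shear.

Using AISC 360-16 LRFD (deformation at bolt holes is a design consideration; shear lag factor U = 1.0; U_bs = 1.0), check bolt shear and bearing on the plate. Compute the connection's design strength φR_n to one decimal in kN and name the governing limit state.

Bolt shear: A_b = π(30)²/4 = 706.86 mm². φR_n = 0.75 × 469 × 706.86 × 8 × 2 = 3978.2 kN.
Bearing (8 mm plate, F_u = 400 MPa): end bolts L_c = 73 − 33/2 = 56.5, R_n = min(1.2×56.5×8×400, 2.4×30×8×400) = 216.96 kN/bolt; interior L_c = 91 − 33 = 58, R_n = 222.72 kN/bolt. φR_n = 0.75 × (2×216.96 + 6×222.72) = 1327.7 kN.
Governing: min(3978.2, 1327.7) = 1327.7 kN → bearing.

1327.7 kN (bearing governs)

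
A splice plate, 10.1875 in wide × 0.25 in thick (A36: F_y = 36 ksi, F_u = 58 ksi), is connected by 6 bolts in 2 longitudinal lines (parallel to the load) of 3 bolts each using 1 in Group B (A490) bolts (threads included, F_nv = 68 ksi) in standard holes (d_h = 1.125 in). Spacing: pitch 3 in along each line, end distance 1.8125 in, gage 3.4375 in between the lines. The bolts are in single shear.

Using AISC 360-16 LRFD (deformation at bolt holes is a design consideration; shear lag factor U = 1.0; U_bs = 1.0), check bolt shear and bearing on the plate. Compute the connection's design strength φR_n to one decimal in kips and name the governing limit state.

Bolt shear: A_b = π(1)²/4 = 0.7854 in². φR_n = 0.75 × 68 × 0.7854 × 6 × 1 = 240.3 kips.
Bearing (0.25 in plate, F_u = 58 ksi): end bolts L_c = 1.8125 − 1.125/2 = 1.25, R_n = min(1.2×1.25×0.25×58, 2.4×1×0.25×58) = 21.75 kips/bolt; interior L_c = 3 − 1.125 = 1.875, R_n = 32.625 kips/bolt. φR_n = 0.75 × (2×21.75 + 4×32.625) = 130.5 kips.
Governing: min(240.3, 130.5) = 130.5 kips → bearing.

130.5 kips (bearing governs)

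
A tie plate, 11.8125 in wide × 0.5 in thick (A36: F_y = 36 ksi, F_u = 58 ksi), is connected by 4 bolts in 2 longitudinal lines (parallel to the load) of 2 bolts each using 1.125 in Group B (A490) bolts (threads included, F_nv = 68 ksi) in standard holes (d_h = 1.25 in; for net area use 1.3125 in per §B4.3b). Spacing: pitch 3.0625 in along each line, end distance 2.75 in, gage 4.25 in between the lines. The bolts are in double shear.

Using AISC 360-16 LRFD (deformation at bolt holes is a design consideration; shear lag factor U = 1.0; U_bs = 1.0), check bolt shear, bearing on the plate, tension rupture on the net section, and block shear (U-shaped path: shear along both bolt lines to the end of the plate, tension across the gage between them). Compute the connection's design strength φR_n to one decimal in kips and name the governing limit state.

158.1 kips (block shear governs)

Bolt shear: A_b = π(1.125)²/4 = 0.99402 in². φR_n = 0.75 × 68 × 0.99402 × 4 × 2 = 405.6 kips.
Bearing (0.5 in plate, F_u = 58 ksi): end bolts L_c = 2.75 − 1.25/2 = 2.125, R_n = min(1.2×2.125×0.5×58, 2.4×1.125×0.5×58) = 73.95 kips/bolt; interior L_c = 3.0625 − 1.25 = 1.8125, R_n = 63.075 kips/bolt. φR_n = 0.75 × (2×73.95 + 2×63.075) = 205.5 kips.
Tension rupture (net): A_n = (11.8125 − 2×1.3125)×0.5 = 4.5938 in² (U = 1.0, A_e = A_n). φR_n = 0.75 × 58 × 4.5938 = 199.8 kips.
Block shear: shear path 2×[2.75+1×3.0625] = 2×5.8125 in, A_gv = 5.8125, A_nv = 2×(5.8125 − 1.5×1.3125)×0.5 = 3.8438 in²; tension across gage: (4.25 − 1×1.3125)×0.5 = 1.4688 in². R_n = min(0.6×58×3.8438, 0.6×36×5.8125) + 1.0×58×1.4688 = min(133.76, 125.55) + 85.19 = 210.74 kips. φR_n = 0.75 × 210.74 = 158.1 kips.
Governing: min(405.6, 205.5, 199.8, 158.1) = 158.1 kips → block shear.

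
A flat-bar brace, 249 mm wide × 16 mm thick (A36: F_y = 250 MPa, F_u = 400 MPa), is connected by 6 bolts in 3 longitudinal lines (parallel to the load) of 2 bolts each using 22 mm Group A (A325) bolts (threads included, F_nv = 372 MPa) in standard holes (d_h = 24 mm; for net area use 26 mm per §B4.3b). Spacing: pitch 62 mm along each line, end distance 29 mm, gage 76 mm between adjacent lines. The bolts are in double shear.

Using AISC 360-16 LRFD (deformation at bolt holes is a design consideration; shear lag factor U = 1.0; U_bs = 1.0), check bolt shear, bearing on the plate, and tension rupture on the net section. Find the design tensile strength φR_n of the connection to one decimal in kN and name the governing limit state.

820.8 kN (net-section rupture governs)

Bolt shear: A_b = π(22)²/4 = 380.13 mm². φR_n = 0.75 × 372 × 380.13 × 6 × 2 = 1272.7 kN.
Bearing (16 mm plate, F_u = 400 MPa): end bolts L_c = 29 − 24/2 = 17, R_n = min(1.2×17×16×400, 2.4×22×16×400) = 130.56 kN/bolt; interior L_c = 62 − 24 = 38, R_n = 291.84 kN/bolt. φR_n = 0.75 × (3×130.56 + 3×291.84) = 950.4 kN.
Tension rupture (net): A_n = (249 − 3×26)×16 = 2736 mm² (U = 1.0, A_e = A_n). φR_n = 0.75 × 400 × 2736 = 820.8 kN.
Governing: min(1272.7, 950.4, 820.8) = 820.8 kN → net-section rupture.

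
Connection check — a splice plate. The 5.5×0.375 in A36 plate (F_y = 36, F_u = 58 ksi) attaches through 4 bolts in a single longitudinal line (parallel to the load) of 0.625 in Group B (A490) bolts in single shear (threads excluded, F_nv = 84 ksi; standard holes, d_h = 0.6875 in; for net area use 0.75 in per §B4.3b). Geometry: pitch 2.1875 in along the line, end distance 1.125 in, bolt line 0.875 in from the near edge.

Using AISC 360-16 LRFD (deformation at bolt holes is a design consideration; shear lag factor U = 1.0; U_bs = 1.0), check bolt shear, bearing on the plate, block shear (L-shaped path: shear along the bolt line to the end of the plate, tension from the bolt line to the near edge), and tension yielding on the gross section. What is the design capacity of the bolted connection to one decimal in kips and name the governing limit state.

Bolt shear: A_b = π(0.625)²/4 = 0.3068 in². φR_n = 0.75 × 84 × 0.3068 × 4 × 1 = 77.3 kips.
Bearing (0.375 in plate, F_u = 58 ksi): end bolts L_c = 1.125 − 0.6875/2 = 0.78125, R_n = min(1.2×0.78125×0.375×58, 2.4×0.625×0.375×58) = 20.391 kips/bolt; interior L_c = 2.1875 − 0.6875 = 1.5, R_n = 32.625 kips/bolt. φR_n = 0.75 × (1×20.391 + 3×32.625) = 88.7 kips.
Block shear: shear path 1×[1.125+3×2.1875] = 1×7.6875 in, A_gv = 2.8828, A_nv = 1×(7.6875 − 3.5×0.75)×0.375 = 1.8984 in²; tension to near edge: (0.875 − 0.5×0.75)×0.375 = 0.1875 in². R_n = min(0.6×58×1.8984, 0.6×36×2.8828) + 1.0×58×0.1875 = min(66.064, 62.268) + 10.875 = 73.143 kips. φR_n = 0.75 × 73.143 = 54.9 kips.
Tension yield (gross): A_g = 5.5×0.375 = 2.0625 in². φR_n = 0.90 × 36 × 2.0625 = 66.8 kips.
Governing: min(77.3, 88.7, 54.9, 66.8) = 54.9 kips → block shear.

54.9 kips (block shear governs)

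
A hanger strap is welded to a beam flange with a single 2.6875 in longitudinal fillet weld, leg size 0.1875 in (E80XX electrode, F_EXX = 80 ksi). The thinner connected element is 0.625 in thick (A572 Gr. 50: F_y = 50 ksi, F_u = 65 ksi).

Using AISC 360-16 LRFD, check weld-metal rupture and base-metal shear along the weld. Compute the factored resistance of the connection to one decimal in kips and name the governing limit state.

12.8 kips (weld metal governs)

Weld metal: throat = 0.707×0.1875 = 0.13256 in, L = 2.6875 in. φR_n = 0.75 × 0.6 × 80 × 0.13256 × 2.6875 = 12.8 kips.
Base metal shear (0.625 in plate): yield φR_n = 1.0×0.6×50×0.625×2.6875 = 50.4 kips; rupture φR_n = 0.75×0.6×65×0.625×2.6875 = 49.1 kips; take 49.1 kips (rupture).
Governing: min(12.8, 49.1) = 12.8 kips → weld metal.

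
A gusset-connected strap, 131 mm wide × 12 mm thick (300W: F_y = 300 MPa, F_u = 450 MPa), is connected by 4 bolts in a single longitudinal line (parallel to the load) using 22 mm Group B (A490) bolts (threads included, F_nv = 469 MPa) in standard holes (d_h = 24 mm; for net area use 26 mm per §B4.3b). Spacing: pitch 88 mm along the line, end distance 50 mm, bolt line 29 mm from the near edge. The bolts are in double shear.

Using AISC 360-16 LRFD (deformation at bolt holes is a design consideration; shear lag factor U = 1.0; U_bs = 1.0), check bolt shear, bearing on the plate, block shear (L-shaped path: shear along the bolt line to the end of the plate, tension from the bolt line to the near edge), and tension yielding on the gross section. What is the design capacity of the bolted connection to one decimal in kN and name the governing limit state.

Bolt shear: A_b = π(22)²/4 = 380.13 mm². φR_n = 0.75 × 469 × 380.13 × 4 × 2 = 1069.7 kN.
Bearing (12 mm plate, F_u = 450 MPa): end bolts L_c = 50 − 24/2 = 38, R_n = min(1.2×38×12×450, 2.4×22×12×450) = 246.24 kN/bolt; interior L_c = 88 − 24 = 64, R_n = 285.12 kN/bolt. φR_n = 0.75 × (1×246.24 + 3×285.12) = 826.2 kN.
Block shear: shear path 1×[50+3×88] = 1×314 mm, A_gv = 3768, A_nv = 1×(314 − 3.5×26)×12 = 2676 mm²; tension to near edge: (29 − 0.5×26)×12 = 192 mm². R_n = min(0.6×450×2676, 0.6×300×3768) + 1.0×450×192 = min(722.52, 678.24) + 86.4 = 764.64 kN. φR_n = 0.75 × 764.64 = 573.5 kN.
Tension yield (gross): A_g = 131×12 = 1572 mm². φR_n = 0.90 × 300 × 1572 = 424.4 kN.
Governing: min(1069.7, 826.2, 573.5, 424.4) = 424.4 kN → gross-section yield.

424.4 kN (gross-section yield governs)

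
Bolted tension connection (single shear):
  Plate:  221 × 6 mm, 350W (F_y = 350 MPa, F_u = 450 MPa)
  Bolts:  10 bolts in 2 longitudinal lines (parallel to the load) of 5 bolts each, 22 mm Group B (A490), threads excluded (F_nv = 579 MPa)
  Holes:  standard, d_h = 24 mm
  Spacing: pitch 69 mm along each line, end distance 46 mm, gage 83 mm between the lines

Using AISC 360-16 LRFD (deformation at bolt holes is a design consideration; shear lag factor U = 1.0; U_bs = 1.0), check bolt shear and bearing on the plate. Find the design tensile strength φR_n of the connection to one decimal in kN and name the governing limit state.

1020.6 kN (bearing governs)

Bolt shear: A_b = π(22)²/4 = 380.13 mm². φR_n = 0.75 × 579 × 380.13 × 10 × 1 = 1650.7 kN.
Bearing (6 mm plate, F_u = 450 MPa): end bolts L_c = 46 − 24/2 = 34, R_n = min(1.2×34×6×450, 2.4×22×6×450) = 110.16 kN/bolt; interior L_c = 69 − 24 = 45, R_n = 142.56 kN/bolt. φR_n = 0.75 × (2×110.16 + 8×142.56) = 1020.6 kN.
Governing: min(1650.7, 1020.6) = 1020.6 kN → bearing.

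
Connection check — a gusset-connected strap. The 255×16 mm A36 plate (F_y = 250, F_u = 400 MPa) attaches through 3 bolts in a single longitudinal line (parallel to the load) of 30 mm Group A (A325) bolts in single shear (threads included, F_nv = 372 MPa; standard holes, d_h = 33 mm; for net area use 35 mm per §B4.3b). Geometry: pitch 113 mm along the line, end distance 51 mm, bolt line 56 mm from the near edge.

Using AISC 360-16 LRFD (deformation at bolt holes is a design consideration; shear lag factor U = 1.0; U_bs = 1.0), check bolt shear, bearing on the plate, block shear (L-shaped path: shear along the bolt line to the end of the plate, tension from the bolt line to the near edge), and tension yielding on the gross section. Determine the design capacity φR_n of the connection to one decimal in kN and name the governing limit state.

591.6 kN (bolt shear governs)

Bolt shear: A_b = π(30)²/4 = 706.86 mm². φR_n = 0.75 × 372 × 706.86 × 3 × 1 = 591.6 kN.
Bearing (16 mm plate, F_u = 400 MPa): end bolts L_c = 51 − 33/2 = 34.5, R_n = min(1.2×34.5×16×400, 2.4×30×16×400) = 264.96 kN/bolt; interior L_c = 113 − 33 = 80, R_n = 460.8 kN/bolt. φR_n = 0.75 × (1×264.96 + 2×460.8) = 889.9 kN.
Block shear: shear path 1×[51+2×113] = 1×277 mm, A_gv = 4432, A_nv = 1×(277 − 2.5×35)×16 = 3032 mm²; tension to near edge: (56 − 0.5×35)×16 = 616 mm². R_n = min(0.6×400×3032, 0.6×250×4432) + 1.0×400×616 = min(727.68, 664.8) + 246.4 = 911.2 kN. φR_n = 0.75 × 911.2 = 683.4 kN.
Tension yield (gross): A_g = 255×16 = 4080 mm². φR_n = 0.90 × 250 × 4080 = 918.0 kN.
Governing: min(591.6, 889.9, 683.4, 918.0) = 591.6 kN → bolt shear.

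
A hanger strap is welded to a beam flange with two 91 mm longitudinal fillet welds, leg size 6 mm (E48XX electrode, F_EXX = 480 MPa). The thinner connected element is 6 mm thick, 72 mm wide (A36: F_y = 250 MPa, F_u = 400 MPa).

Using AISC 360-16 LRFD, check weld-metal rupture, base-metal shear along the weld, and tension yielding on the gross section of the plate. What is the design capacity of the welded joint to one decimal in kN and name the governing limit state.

97.2 kN (gross-section yield governs)

Weld metal: throat = 0.707×6 = 4.242 mm, L = 2×91 = 182 mm. φR_n = 0.75 × 0.6 × 480 × 4.242 × 182 = 166.8 kN.
Base metal shear (6 mm plate): yield φR_n = 1.0×0.6×250×6×182 = 163.8 kN; rupture φR_n = 0.75×0.6×400×6×182 = 196.6 kN; take 163.8 kN (yield).
Tension yield (gross): A_g = 72×6 = 432 mm². φR_n = 0.90 × 250 × 432 = 97.2 kN.
Governing: min(166.8, 163.8, 97.2) = 97.2 kN → gross-section yield.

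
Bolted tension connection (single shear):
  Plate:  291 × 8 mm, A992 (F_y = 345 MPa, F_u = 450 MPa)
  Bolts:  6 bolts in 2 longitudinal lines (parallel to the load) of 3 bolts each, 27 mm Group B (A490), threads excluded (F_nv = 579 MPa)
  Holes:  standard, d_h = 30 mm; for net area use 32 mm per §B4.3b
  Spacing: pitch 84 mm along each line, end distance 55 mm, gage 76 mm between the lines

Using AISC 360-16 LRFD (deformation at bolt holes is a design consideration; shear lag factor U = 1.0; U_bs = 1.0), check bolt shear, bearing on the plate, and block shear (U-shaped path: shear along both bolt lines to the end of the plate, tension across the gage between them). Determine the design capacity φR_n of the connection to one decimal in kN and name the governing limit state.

582.1 kN (block shear governs)

Bolt shear: A_b = π(27)²/4 = 572.56 mm². φR_n = 0.75 × 579 × 572.56 × 6 × 1 = 1491.8 kN.
Bearing (8 mm plate, F_u = 450 MPa): end bolts L_c = 55 − 30/2 = 40, R_n = min(1.2×40×8×450, 2.4×27×8×450) = 172.8 kN/bolt; interior L_c = 84 − 30 = 54, R_n = 233.28 kN/bolt. φR_n = 0.75 × (2×172.8 + 4×233.28) = 959.0 kN.
Block shear: shear path 2×[55+2×84] = 2×223 mm, A_gv = 3568, A_nv = 2×(223 − 2.5×32)×8 = 2288 mm²; tension across gage: (76 − 1×32)×8 = 352 mm². R_n = min(0.6×450×2288, 0.6×345×3568) + 1.0×450×352 = min(617.76, 738.58) + 158.4 = 776.16 kN. φR_n = 0.75 × 776.16 = 582.1 kN.
Governing: min(1491.8, 959.0, 582.1) = 582.1 kN → block shear.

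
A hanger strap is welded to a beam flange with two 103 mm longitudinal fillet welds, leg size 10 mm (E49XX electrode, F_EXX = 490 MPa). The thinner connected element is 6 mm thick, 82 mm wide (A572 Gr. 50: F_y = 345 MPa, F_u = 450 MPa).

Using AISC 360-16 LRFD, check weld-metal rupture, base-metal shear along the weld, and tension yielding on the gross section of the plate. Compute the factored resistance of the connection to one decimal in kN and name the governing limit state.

152.8 kN (gross-section yield governs)

Weld metal: throat = 0.707×10 = 7.07 mm, L = 2×103 = 206 mm. φR_n = 0.75 × 0.6 × 490 × 7.07 × 206 = 321.1 kN.
Base metal shear (6 mm plate): yield φR_n = 1.0×0.6×345×6×206 = 255.9 kN; rupture φR_n = 0.75×0.6×450×6×206 = 250.3 kN; take 250.3 kN (rupture).
Tension yield (gross): A_g = 82×6 = 492 mm². φR_n = 0.90 × 345 × 492 = 152.8 kN.
Governing: min(321.1, 250.3, 152.8) = 152.8 kN → gross-section yield.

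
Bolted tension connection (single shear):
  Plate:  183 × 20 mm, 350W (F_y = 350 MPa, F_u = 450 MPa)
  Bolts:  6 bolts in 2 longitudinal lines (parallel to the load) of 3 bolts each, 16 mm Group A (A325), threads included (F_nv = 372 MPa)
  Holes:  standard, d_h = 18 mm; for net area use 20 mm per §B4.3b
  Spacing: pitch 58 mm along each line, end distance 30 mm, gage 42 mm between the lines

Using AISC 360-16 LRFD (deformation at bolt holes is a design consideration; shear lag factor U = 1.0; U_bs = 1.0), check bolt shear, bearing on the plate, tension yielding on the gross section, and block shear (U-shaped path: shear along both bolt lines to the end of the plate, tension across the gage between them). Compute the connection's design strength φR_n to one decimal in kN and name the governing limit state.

336.6 kN (bolt shear governs)

Bolt shear: A_b = π(16)²/4 = 201.06 mm². φR_n = 0.75 × 372 × 201.06 × 6 × 1 = 336.6 kN.
Bearing (20 mm plate, F_u = 450 MPa): end bolts L_c = 30 − 18/2 = 21, R_n = min(1.2×21×20×450, 2.4×16×20×450) = 226.8 kN/bolt; interior L_c = 58 − 18 = 40, R_n = 345.6 kN/bolt. φR_n = 0.75 × (2×226.8 + 4×345.6) = 1377.0 kN.
Tension yield (gross): A_g = 183×20 = 3660 mm². φR_n = 0.90 × 350 × 3660 = 1152.9 kN.
Block shear: shear path 2×[30+2×58] = 2×146 mm, A_gv = 5840, A_nv = 2×(146 − 2.5×20)×20 = 3840 mm²; tension across gage: (42 − 1×20)×20 = 440 mm². R_n = min(0.6×450×3840, 0.6×350×5840) + 1.0×450×440 = min(1036.8, 1226.4) + 198 = 1234.8 kN. φR_n = 0.75 × 1234.8 = 926.1 kN.
Governing: min(336.6, 1377.0, 1152.9, 926.1) = 336.6 kN → bolt shear.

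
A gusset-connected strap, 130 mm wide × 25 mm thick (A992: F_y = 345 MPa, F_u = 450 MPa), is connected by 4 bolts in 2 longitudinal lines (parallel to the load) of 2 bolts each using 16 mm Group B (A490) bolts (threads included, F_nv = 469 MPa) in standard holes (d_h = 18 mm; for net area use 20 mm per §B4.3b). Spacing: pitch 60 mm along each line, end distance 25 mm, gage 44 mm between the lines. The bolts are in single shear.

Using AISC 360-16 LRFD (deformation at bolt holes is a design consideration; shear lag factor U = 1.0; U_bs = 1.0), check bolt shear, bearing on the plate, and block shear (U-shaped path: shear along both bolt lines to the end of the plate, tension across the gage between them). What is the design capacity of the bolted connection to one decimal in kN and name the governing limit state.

Bolt shear: A_b = π(16)²/4 = 201.06 mm². φR_n = 0.75 × 469 × 201.06 × 4 × 1 = 282.9 kN.
Bearing (25 mm plate, F_u = 450 MPa): end bolts L_c = 25 − 18/2 = 16, R_n = min(1.2×16×25×450, 2.4×16×25×450) = 216 kN/bolt; interior L_c = 60 − 18 = 42, R_n = 432 kN/bolt. φR_n = 0.75 × (2×216 + 2×432) = 972.0 kN.
Block shear: shear path 2×[25+1×60] = 2×85 mm, A_gv = 4250, A_nv = 2×(85 − 1.5×20)×25 = 2750 mm²; tension across gage: (44 − 1×20)×25 = 600 mm². R_n = min(0.6×450×2750, 0.6×345×4250) + 1.0×450×600 = min(742.5, 879.75) + 270 = 1012.5 kN. φR_n = 0.75 × 1012.5 = 759.4 kN.
Governing: min(282.9, 972.0, 759.4) = 282.9 kN → bolt shear.

282.9 kN (bolt shear governs)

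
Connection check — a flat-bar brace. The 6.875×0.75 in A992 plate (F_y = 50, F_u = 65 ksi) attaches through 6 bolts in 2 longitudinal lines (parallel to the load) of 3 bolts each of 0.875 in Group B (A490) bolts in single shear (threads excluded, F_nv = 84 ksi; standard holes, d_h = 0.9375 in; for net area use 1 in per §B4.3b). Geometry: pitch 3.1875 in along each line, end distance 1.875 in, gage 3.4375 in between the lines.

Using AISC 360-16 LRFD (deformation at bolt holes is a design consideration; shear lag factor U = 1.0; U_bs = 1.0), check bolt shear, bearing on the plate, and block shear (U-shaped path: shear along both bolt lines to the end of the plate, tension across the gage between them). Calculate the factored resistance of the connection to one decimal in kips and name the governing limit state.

Bolt shear: A_b = π(0.875)²/4 = 0.60132 in². φR_n = 0.75 × 84 × 0.60132 × 6 × 1 = 227.3 kips.
Bearing (0.75 in plate, F_u = 65 ksi): end bolts L_c = 1.875 − 0.9375/2 = 1.40625, R_n = min(1.2×1.40625×0.75×65, 2.4×0.875×0.75×65) = 82.266 kips/bolt; interior L_c = 3.1875 − 0.9375 = 2.25, R_n = 102.38 kips/bolt. φR_n = 0.75 × (2×82.266 + 4×102.38) = 430.5 kips.
Block shear: shear path 2×[1.875+2×3.1875] = 2×8.25 in, A_gv = 12.375, A_nv = 2×(8.25 − 2.5×1)×0.75 = 8.625 in²; tension across gage: (3.4375 − 1×1)×0.75 = 1.8281 in². R_n = min(0.6×65×8.625, 0.6×50×12.375) + 1.0×65×1.8281 = min(336.38, 371.25) + 118.83 = 455.21 kips. φR_n = 0.75 × 455.21 = 341.4 kips.
Governing: min(227.3, 430.5, 341.4) = 227.3 kips → bolt shear.

227.3 kips (bolt shear governs)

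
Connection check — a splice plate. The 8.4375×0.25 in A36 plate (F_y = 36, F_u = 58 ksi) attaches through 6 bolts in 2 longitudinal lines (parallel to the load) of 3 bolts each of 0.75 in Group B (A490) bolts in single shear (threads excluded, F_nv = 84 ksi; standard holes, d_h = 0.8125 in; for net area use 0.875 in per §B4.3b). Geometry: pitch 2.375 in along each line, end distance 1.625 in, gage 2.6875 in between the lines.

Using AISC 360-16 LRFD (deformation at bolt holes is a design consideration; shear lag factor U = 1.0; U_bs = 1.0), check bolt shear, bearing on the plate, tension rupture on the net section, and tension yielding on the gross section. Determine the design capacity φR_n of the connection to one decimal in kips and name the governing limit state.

Bolt shear: A_b = π(0.75)²/4 = 0.44179 in². φR_n = 0.75 × 84 × 0.44179 × 6 × 1 = 167.0 kips.
Bearing (0.25 in plate, F_u = 58 ksi): end bolts L_c = 1.625 − 0.8125/2 = 1.21875, R_n = min(1.2×1.21875×0.25×58, 2.4×0.75×0.25×58) = 21.206 kips/bolt; interior L_c = 2.375 − 0.8125 = 1.5625, R_n = 26.1 kips/bolt. φR_n = 0.75 × (2×21.206 + 4×26.1) = 110.1 kips.
Tension rupture (net): A_n = (8.4375 − 2×0.875)×0.25 = 1.6719 in² (U = 1.0, A_e = A_n). φR_n = 0.75 × 58 × 1.6719 = 72.7 kips.
Tension yield (gross): A_g = 8.4375×0.25 = 2.1094 in². φR_n = 0.90 × 36 × 2.1094 = 68.3 kips.
Governing: min(167.0, 110.1, 72.7, 68.3) = 68.3 kips → gross-section yield.

68.3 kips (gross-section yield governs)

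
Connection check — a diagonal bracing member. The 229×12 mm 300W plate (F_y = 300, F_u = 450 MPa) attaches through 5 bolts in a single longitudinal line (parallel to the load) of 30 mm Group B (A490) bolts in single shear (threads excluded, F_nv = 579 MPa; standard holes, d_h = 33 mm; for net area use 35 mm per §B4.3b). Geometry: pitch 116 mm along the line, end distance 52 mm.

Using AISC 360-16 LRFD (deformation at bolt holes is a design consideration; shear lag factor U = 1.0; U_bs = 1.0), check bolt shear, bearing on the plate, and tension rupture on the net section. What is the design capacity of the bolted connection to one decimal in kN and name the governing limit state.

785.7 kN (net-section rupture governs)

Bolt shear: A_b = π(30)²/4 = 706.86 mm². φR_n = 0.75 × 579 × 706.86 × 5 × 1 = 1534.8 kN.
Bearing (12 mm plate, F_u = 450 MPa): end bolts L_c = 52 − 33/2 = 35.5, R_n = min(1.2×35.5×12×450, 2.4×30×12×450) = 230.04 kN/bolt; interior L_c = 116 − 33 = 83, R_n = 388.8 kN/bolt. φR_n = 0.75 × (1×230.04 + 4×388.8) = 1338.9 kN.
Tension rupture (net): A_n = (229 − 1×35)×12 = 2328 mm² (U = 1.0, A_e = A_n). φR_n = 0.75 × 450 × 2328 = 785.7 kN.
Governing: min(1534.8, 1338.9, 785.7) = 785.7 kN → net-section rupture.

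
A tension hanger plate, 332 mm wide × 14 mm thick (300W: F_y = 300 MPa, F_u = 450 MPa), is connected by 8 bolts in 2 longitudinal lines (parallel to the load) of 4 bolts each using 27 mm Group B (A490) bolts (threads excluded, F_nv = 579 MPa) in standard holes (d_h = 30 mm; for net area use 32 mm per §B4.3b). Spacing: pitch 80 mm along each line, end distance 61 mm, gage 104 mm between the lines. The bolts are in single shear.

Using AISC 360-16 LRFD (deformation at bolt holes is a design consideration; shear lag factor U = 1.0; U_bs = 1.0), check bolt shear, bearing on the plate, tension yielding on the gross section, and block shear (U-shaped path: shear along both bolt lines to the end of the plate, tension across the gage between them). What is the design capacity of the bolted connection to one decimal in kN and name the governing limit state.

1255.0 kN (gross-section yield governs)

Bolt shear: A_b = π(27)²/4 = 572.56 mm². φR_n = 0.75 × 579 × 572.56 × 8 × 1 = 1989.1 kN.
Bearing (14 mm plate, F_u = 450 MPa): end bolts L_c = 61 − 30/2 = 46, R_n = min(1.2×46×14×450, 2.4×27×14×450) = 347.76 kN/bolt; interior L_c = 80 − 30 = 50, R_n = 378 kN/bolt. φR_n = 0.75 × (2×347.76 + 6×378) = 2222.6 kN.
Tension yield (gross): A_g = 332×14 = 4648 mm². φR_n = 0.90 × 300 × 4648 = 1255.0 kN.
Block shear: shear path 2×[61+3×80] = 2×301 mm, A_gv = 8428, A_nv = 2×(301 − 3.5×32)×14 = 5292 mm²; tension across gage: (104 − 1×32)×14 = 1008 mm². R_n = min(0.6×450×5292, 0.6×300×8428) + 1.0×450×1008 = min(1428.8, 1517) + 453.6 = 1882.4 kN. φR_n = 0.75 × 1882.4 = 1411.8 kN.
Governing: min(1989.1, 2222.6, 1255.0, 1411.8) = 1255.0 kN → gross-section yield.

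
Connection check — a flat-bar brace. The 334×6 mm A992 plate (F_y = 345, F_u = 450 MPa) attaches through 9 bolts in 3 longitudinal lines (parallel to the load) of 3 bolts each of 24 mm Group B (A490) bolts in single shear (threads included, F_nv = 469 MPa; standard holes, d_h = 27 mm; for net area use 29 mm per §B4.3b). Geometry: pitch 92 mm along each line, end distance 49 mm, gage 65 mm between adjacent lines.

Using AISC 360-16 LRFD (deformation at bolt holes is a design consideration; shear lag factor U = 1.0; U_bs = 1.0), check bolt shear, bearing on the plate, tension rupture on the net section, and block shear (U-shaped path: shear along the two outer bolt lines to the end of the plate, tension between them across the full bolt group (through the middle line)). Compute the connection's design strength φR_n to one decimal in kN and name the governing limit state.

Bolt shear: A_b = π(24)²/4 = 452.39 mm². φR_n = 0.75 × 469 × 452.39 × 9 × 1 = 1432.2 kN.
Bearing (6 mm plate, F_u = 450 MPa): end bolts L_c = 49 − 27/2 = 35.5, R_n = min(1.2×35.5×6×450, 2.4×24×6×450) = 115.02 kN/bolt; interior L_c = 92 − 27 = 65, R_n = 155.52 kN/bolt. φR_n = 0.75 × (3×115.02 + 6×155.52) = 958.6 kN.
Tension rupture (net): A_n = (334 − 3×29)×6 = 1482 mm² (U = 1.0, A_e = A_n). φR_n = 0.75 × 450 × 1482 = 500.2 kN.
Block shear: shear path 2×[49+2×92] = 2×233 mm, A_gv = 2796, A_nv = 2×(233 − 2.5×29)×6 = 1926 mm²; tension across gage: (130 − 2×29)×6 = 432 mm². R_n = min(0.6×450×1926, 0.6×345×2796) + 1.0×450×432 = min(520.02, 578.77) + 194.4 = 714.42 kN. φR_n = 0.75 × 714.42 = 535.8 kN.
Governing: min(1432.2, 958.6, 500.2, 535.8) = 500.2 kN → net-section rupture.

500.2 kN (net-section rupture governs)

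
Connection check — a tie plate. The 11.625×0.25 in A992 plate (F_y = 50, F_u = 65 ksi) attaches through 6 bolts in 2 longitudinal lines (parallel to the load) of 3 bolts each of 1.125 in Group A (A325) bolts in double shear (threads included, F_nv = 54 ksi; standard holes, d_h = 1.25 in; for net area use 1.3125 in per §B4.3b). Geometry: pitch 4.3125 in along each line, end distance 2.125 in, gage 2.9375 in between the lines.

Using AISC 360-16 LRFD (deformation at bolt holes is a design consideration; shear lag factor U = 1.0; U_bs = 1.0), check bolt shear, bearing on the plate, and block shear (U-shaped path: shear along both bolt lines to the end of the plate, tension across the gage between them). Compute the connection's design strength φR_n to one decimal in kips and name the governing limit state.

129.0 kips (block shear governs)

Bolt shear: A_b = π(1.125)²/4 = 0.99402 in². φR_n = 0.75 × 54 × 0.99402 × 6 × 2 = 483.1 kips.
Bearing (0.25 in plate, F_u = 65 ksi): end bolts L_c = 2.125 − 1.25/2 = 1.5, R_n = min(1.2×1.5×0.25×65, 2.4×1.125×0.25×65) = 29.25 kips/bolt; interior L_c = 4.3125 − 1.25 = 3.0625, R_n = 43.875 kips/bolt. φR_n = 0.75 × (2×29.25 + 4×43.875) = 175.5 kips.
Block shear: shear path 2×[2.125+2×4.3125] = 2×10.75 in, A_gv = 5.375, A_nv = 2×(10.75 − 2.5×1.3125)×0.25 = 3.7344 in²; tension across gage: (2.9375 − 1×1.3125)×0.25 = 0.40625 in². R_n = min(0.6×65×3.7344, 0.6×50×5.375) + 1.0×65×0.40625 = min(145.64, 161.25) + 26.406 = 172.05 kips. φR_n = 0.75 × 172.05 = 129.0 kips.
Governing: min(483.1, 175.5, 129.0) = 129.0 kips → block shear.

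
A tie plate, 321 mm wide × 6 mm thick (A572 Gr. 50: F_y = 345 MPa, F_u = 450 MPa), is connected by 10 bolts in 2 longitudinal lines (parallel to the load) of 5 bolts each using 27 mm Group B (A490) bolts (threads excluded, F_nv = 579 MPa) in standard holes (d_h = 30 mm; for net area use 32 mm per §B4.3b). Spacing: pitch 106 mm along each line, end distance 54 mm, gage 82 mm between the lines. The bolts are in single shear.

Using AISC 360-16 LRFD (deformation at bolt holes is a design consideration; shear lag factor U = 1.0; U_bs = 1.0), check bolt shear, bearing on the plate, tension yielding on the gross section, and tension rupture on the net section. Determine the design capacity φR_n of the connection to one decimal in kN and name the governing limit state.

Bolt shear: A_b = π(27)²/4 = 572.56 mm². φR_n = 0.75 × 579 × 572.56 × 10 × 1 = 2486.3 kN.
Bearing (6 mm plate, F_u = 450 MPa): end bolts L_c = 54 − 30/2 = 39, R_n = min(1.2×39×6×450, 2.4×27×6×450) = 126.36 kN/bolt; interior L_c = 106 − 30 = 76, R_n = 174.96 kN/bolt. φR_n = 0.75 × (2×126.36 + 8×174.96) = 1239.3 kN.
Tension yield (gross): A_g = 321×6 = 1926 mm². φR_n = 0.90 × 345 × 1926 = 598.0 kN.
Tension rupture (net): A_n = (321 − 2×32)×6 = 1542 mm² (U = 1.0, A_e = A_n). φR_n = 0.75 × 450 × 1542 = 520.4 kN.
Governing: min(2486.3, 1239.3, 598.0, 520.4) = 520.4 kN → net-section rupture.

520.4 kN (net-section rupture governs)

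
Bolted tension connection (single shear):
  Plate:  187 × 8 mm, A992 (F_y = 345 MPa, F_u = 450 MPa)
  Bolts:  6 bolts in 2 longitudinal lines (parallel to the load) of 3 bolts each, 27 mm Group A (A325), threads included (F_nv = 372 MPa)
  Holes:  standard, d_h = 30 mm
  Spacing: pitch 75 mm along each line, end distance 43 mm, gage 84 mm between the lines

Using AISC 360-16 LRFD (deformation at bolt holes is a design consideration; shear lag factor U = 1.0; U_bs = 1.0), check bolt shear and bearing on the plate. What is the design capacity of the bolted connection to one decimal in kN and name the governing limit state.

764.6 kN (bearing governs)

Bolt shear: A_b = π(27)²/4 = 572.56 mm². φR_n = 0.75 × 372 × 572.56 × 6 × 1 = 958.5 kN.
Bearing (8 mm plate, F_u = 450 MPa): end bolts L_c = 43 − 30/2 = 28, R_n = min(1.2×28×8×450, 2.4×27×8×450) = 120.96 kN/bolt; interior L_c = 75 − 30 = 45, R_n = 194.4 kN/bolt. φR_n = 0.75 × (2×120.96 + 4×194.4) = 764.6 kN.
Governing: min(958.5, 764.6) = 764.6 kN → bearing.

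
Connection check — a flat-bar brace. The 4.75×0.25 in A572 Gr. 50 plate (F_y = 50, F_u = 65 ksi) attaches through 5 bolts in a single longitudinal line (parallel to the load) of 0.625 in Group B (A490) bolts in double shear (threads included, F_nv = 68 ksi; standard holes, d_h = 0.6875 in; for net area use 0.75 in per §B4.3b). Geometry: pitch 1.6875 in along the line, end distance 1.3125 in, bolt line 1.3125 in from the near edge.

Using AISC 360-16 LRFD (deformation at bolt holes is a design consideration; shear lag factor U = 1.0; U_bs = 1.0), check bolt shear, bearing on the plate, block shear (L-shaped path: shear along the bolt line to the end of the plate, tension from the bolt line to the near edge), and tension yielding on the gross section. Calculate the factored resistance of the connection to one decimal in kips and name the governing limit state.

Bolt shear: A_b = π(0.625)²/4 = 0.3068 in². φR_n = 0.75 × 68 × 0.3068 × 5 × 2 = 156.5 kips.
Bearing (0.25 in plate, F_u = 65 ksi): end bolts L_c = 1.3125 − 0.6875/2 = 0.96875, R_n = min(1.2×0.96875×0.25×65, 2.4×0.625×0.25×65) = 18.891 kips/bolt; interior L_c = 1.6875 − 0.6875 = 1, R_n = 19.5 kips/bolt. φR_n = 0.75 × (1×18.891 + 4×19.5) = 72.7 kips.
Block shear: shear path 1×[1.3125+4×1.6875] = 1×8.0625 in, A_gv = 2.0156, A_nv = 1×(8.0625 − 4.5×0.75)×0.25 = 1.1719 in²; tension to near edge: (1.3125 − 0.5×0.75)×0.25 = 0.23438 in². R_n = min(0.6×65×1.1719, 0.6×50×2.0156) + 1.0×65×0.23438 = min(45.704, 60.468) + 15.235 = 60.939 kips. φR_n = 0.75 × 60.939 = 45.7 kips.
Tension yield (gross): A_g = 4.75×0.25 = 1.1875 in². φR_n = 0.90 × 50 × 1.1875 = 53.4 kips.
Governing: min(156.5, 72.7, 45.7, 53.4) = 45.7 kips → block shear.

45.7 kips (block shear governs)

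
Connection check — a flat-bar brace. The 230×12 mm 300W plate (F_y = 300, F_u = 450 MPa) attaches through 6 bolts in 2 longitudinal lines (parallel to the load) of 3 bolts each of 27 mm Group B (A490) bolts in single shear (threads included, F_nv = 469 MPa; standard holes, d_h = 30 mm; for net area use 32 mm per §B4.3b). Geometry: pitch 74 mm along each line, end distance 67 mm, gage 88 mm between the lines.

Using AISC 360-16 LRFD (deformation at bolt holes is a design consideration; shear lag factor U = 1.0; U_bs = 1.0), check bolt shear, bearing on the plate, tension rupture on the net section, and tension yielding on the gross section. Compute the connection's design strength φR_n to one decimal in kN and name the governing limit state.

672.3 kN (net-section rupture governs)

Bolt shear: A_b = π(27)²/4 = 572.56 mm². φR_n = 0.75 × 469 × 572.56 × 6 × 1 = 1208.4 kN.
Bearing (12 mm plate, F_u = 450 MPa): end bolts L_c = 67 − 30/2 = 52, R_n = min(1.2×52×12×450, 2.4×27×12×450) = 336.96 kN/bolt; interior L_c = 74 − 30 = 44, R_n = 285.12 kN/bolt. φR_n = 0.75 × (2×336.96 + 4×285.12) = 1360.8 kN.
Tension rupture (net): A_n = (230 − 2×32)×12 = 1992 mm² (U = 1.0, A_e = A_n). φR_n = 0.75 × 450 × 1992 = 672.3 kN.
Tension yield (gross): A_g = 230×12 = 2760 mm². φR_n = 0.90 × 300 × 2760 = 745.2 kN.
Governing: min(1208.4, 1360.8, 672.3, 745.2) = 672.3 kN → net-section rupture.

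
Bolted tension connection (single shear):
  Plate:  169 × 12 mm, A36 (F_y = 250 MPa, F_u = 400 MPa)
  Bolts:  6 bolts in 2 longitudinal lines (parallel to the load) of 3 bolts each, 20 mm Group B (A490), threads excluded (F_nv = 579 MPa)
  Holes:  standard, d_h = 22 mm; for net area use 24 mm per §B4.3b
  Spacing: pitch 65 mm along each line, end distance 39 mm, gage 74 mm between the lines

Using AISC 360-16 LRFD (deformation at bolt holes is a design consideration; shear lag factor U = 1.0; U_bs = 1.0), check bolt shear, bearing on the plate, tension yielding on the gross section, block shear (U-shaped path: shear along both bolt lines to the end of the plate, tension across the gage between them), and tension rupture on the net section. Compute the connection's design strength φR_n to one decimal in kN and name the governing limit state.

435.6 kN (net-section rupture governs)

Bolt shear: A_b = π(20)²/4 = 314.16 mm². φR_n = 0.75 × 579 × 314.16 × 6 × 1 = 818.5 kN.
Bearing (12 mm plate, F_u = 400 MPa): end bolts L_c = 39 − 22/2 = 28, R_n = min(1.2×28×12×400, 2.4×20×12×400) = 161.28 kN/bolt; interior L_c = 65 − 22 = 43, R_n = 230.4 kN/bolt. φR_n = 0.75 × (2×161.28 + 4×230.4) = 933.1 kN.
Tension yield (gross): A_g = 169×12 = 2028 mm². φR_n = 0.90 × 250 × 2028 = 456.3 kN.
Block shear: shear path 2×[39+2×65] = 2×169 mm, A_gv = 4056, A_nv = 2×(169 − 2.5×24)×12 = 2616 mm²; tension across gage: (74 − 1×24)×12 = 600 mm². R_n = min(0.6×400×2616, 0.6×250×4056) + 1.0×400×600 = min(627.84, 608.4) + 240 = 848.4 kN. φR_n = 0.75 × 848.4 = 636.3 kN.
Tension rupture (net): A_n = (169 − 2×24)×12 = 1452 mm² (U = 1.0, A_e = A_n). φR_n = 0.75 × 400 × 1452 = 435.6 kN.
Governing: min(818.5, 933.1, 456.3, 636.3, 435.6) = 435.6 kN → net-section rupture.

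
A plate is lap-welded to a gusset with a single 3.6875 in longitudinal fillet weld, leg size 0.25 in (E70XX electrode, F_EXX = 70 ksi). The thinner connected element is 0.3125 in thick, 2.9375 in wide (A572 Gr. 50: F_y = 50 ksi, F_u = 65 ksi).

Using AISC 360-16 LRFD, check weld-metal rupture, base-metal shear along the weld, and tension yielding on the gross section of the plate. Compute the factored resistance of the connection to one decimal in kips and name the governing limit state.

20.5 kips (weld metal governs)

Weld metal: throat = 0.707×0.25 = 0.17675 in, L = 3.6875 in. φR_n = 0.75 × 0.6 × 70 × 0.17675 × 3.6875 = 20.5 kips.
Base metal shear (0.3125 in plate): yield φR_n = 1.0×0.6×50×0.3125×3.6875 = 34.6 kips; rupture φR_n = 0.75×0.6×65×0.3125×3.6875 = 33.7 kips; take 33.7 kips (rupture).
Tension yield (gross): A_g = 2.9375×0.3125 = 0.91797 in². φR_n = 0.90 × 50 × 0.91797 = 41.3 kips.
Governing: min(20.5, 33.7, 41.3) = 20.5 kips → weld metal.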